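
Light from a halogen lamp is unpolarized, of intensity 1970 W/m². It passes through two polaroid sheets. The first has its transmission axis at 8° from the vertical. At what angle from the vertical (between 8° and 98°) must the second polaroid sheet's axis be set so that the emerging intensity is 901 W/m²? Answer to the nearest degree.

Unpolarized light through the first polarizer → I₁ = ½ I₀, now polarized at 8°.
Target fraction: 901 / 1970 W/m² = 0.4574 of I₀.
Need I₂/I₀ = 0.4574, so cos²(θ − 8°) = 0.4574 / 0.5 = 0.9147.
θ − 8° = arccos(√0.9147) = 17.0°, giving θ ≈ 8 + 17.0 = 25.0°.

θ ≈ 25°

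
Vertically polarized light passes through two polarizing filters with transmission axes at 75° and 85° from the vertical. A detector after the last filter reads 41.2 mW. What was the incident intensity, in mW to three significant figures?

I₁ = I₀ cos²(75° − 0°) = I₀ cos²(75°) = 0.06699 I₀.
I₂ = I₁ cos²(85° − 75°) = 0.06699 I₀ · cos²(10°) = 0.06497 I₀.
So 41.2 mW = 0.06497 I₀, giving I₀ = 41.2/0.06497 = 634.2 mW.

I₀ ≈ 634 mW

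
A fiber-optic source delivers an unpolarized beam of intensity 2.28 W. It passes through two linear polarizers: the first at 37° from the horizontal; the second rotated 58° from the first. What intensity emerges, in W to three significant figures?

Unpolarized light through the first polarizer → I₁ = 2.28 W/2 = 1.14 W, polarized at 37°.
I₂ = I₁ · cos²(58°) = 1.14 · 0.2808 = 0.3201 W.

I ≈ 0.320 W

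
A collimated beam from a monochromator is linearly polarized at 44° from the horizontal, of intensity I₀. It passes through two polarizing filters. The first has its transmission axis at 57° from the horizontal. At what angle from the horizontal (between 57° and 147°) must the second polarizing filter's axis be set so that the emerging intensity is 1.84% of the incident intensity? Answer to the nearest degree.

I₁ = I₀ cos²(57° − 44°) = I₀ cos²(13°) = 0.9494 I₀.
Need I₂/I₀ = 0.0184, so cos²(θ − 57°) = 0.0184 / 0.9494 = 0.01938.
θ − 57° = arccos(√0.01938) = 82.0°, giving θ ≈ 57 + 82.0 = 139.0°.

θ ≈ 139°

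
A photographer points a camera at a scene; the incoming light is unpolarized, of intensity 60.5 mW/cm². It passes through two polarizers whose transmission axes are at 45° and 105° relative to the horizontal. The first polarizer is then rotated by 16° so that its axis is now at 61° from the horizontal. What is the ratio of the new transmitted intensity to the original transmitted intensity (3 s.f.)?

Before rotation:
Unpolarized light through the first polarizer → I₁ = ½ I₀, now polarized at 45°.
I₂ = I₁ cos²(105° − 45°) = 0.5 I₀ · cos²(60°) = 0.125 I₀.
After rotation:
Unpolarized light through the first polarizer → I₁ = ½ I₀, now polarized at 61°.
I₂ = I₁ cos²(105° − 61°) = 0.5 I₀ · cos²(44°) = 0.2587 I₀.
Ratio = 0.2587 / 0.125 = 2.07.

I_new/I_old ≈ 2.07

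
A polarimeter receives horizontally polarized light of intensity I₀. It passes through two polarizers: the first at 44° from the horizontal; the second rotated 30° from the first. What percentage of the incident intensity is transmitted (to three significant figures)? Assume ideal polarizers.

I₁ = I₀ cos²(44° − 0°) = I₀ cos²(44°) = 0.5174 I₀.
I₂ = I₁ cos²(30°) = 0.5174 · 0.75 I₀ = 0.3881 I₀.
That is 38.81% of the incident intensity.

≈ 38.8%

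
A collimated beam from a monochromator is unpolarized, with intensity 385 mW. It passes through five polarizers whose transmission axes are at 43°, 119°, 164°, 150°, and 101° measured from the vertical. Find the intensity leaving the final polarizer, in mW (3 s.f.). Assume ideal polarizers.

I ≈ 2.28 mW

Unpolarized light through the first polarizer → I₁ = 385 mW/2 = 192.5 mW, polarized at 43°.
I₂ = I₁ · cos²(76°) = 192.5 · 0.05853 = 11.27 mW.
I₃ = I₂ · cos²(45°) = 11.27 · 0.5 = 5.633 mW.
I₄ = I₃ · cos²(14°) = 5.633 · 0.9415 = 5.303 mW.
I₅ = I₄ · cos²(49°) = 5.303 · 0.4304 = 2.283 mW.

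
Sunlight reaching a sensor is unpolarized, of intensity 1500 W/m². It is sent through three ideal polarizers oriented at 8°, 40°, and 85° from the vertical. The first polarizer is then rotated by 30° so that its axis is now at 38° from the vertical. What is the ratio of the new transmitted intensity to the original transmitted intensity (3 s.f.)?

I_new/I_old ≈ 1.39

Before rotation:
Unpolarized light through the first polarizer → I₁ = ½ I₀, now polarized at 8°.
I₂ = I₁ cos²(40° − 8°) = 0.5 I₀ · cos²(32°) = 0.3596 I₀.
I₃ = I₂ cos²(85° − 40°) = 0.3596 I₀ · cos²(45°) = 0.1798 I₀.
After rotation:
Unpolarized light through the first polarizer → I₁ = ½ I₀, now polarized at 38°.
I₂ = I₁ cos²(40° − 38°) = 0.5 I₀ · cos²(2°) = 0.4994 I₀.
I₃ = I₂ cos²(85° − 40°) = 0.4994 I₀ · cos²(45°) = 0.2497 I₀.
Ratio = 0.2497 / 0.1798 = 1.389.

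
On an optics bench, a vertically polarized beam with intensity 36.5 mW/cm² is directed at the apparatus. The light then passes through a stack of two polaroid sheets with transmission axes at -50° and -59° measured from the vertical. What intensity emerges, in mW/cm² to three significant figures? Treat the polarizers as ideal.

I ≈ 14.7 mW/cm²

I₁ = 36.5 mW/cm² · cos²(50°) = 15.08 mW/cm².
I₂ = I₁ · cos²(9°) = 15.08 · 0.9755 = 14.71 mW/cm².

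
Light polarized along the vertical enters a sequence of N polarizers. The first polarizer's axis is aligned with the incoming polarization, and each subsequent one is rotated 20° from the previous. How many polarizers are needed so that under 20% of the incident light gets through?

First polarizer is aligned with the polarization: full transmission.
Each further stage multiplies by cos²(20°) = 0.883.
After N polarizers: T = 0.883^(N−1). Require T < 0.20 ⇒ N−1 > ln(0.20)/ln(0.883) = 12.94, so N−1 ≥ 13 and N = 14.
Check: N=14 gives T = 0.1984 < 0.20; N=13 gives T = 0.2247.

N = 14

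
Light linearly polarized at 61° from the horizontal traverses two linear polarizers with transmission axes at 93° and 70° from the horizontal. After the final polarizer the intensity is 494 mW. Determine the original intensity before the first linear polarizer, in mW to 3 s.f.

I₀ ≈ 811 mW

By Malus's law, I₁ = I₀ cos²(93° − 61°) = I₀ cos²(32°) = 0.7192 I₀.
I₂ = I₁ cos²(70° − 93°) = 0.7192 I₀ · cos²(23°) = 0.6094 I₀.
So 494 mW = 0.6094 I₀, giving I₀ = 494/0.6094 = 810.7 mW.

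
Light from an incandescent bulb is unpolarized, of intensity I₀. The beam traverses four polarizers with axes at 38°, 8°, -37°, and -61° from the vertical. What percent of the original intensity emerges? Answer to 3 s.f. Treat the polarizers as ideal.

≈ 15.6%

Unpolarized light through the first polarizer → I₁ = ½ I₀, now polarized at 38°.
I₂ = I₁ cos²(8° − 38°) = 0.5 I₀ · cos²(30°) = 0.375 I₀.
I₃ = I₂ cos²(-37° − 8°) = 0.375 I₀ · cos²(45°) = 0.1875 I₀.
I₄ = I₃ cos²(-61° + 37°) = 0.1875 I₀ · cos²(24°) = 0.1565 I₀.
That is 15.65% of the incident intensity.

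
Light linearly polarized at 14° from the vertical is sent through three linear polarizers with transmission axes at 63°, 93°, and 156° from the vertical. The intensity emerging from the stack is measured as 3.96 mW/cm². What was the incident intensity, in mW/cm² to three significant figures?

I₀ ≈ 59.5 mW/cm²

I₁ = I₀ cos²(63° − 14°) = I₀ cos²(49°) = 0.4304 I₀.
I₂ = I₁ cos²(93° − 63°) = 0.4304 I₀ · cos²(30°) = 0.3228 I₀.
I₃ = I₂ cos²(156° − 93°) = 0.3228 I₀ · cos²(63°) = 0.06653 I₀.
So 3.96 mW/cm² = 0.06653 I₀, giving I₀ = 3.96/0.06653 = 59.52 mW/cm².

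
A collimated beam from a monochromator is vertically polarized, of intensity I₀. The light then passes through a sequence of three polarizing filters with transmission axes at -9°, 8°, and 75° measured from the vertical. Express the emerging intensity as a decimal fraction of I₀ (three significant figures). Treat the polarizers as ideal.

≈ 0.136 I₀

I₁ = I₀ cos²(-9° − 0°) = I₀ cos²(9°) = 0.9755 I₀.
I₂ = I₁ cos²(8° + 9°) = 0.9755 I₀ · cos²(17°) = 0.8921 I₀.
I₃ = I₂ cos²(75° − 8°) = 0.8921 I₀ · cos²(67°) = 0.1362 I₀.
Transmitted fraction = 0.1362.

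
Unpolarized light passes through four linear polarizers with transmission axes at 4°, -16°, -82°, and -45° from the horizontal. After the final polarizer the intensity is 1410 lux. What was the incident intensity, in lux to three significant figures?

I₀ ≈ 3.03e4 lux

Unpolarized light through the first polarizer → I₁ = ½ I₀, now polarized at 4°.
I₂ = I₁ cos²(-16° − 4°) = 0.5 I₀ · cos²(20°) = 0.4415 I₀.
I₃ = I₂ cos²(-82° + 16°) = 0.4415 I₀ · cos²(66°) = 0.07304 I₀.
I₄ = I₃ cos²(-45° + 82°) = 0.07304 I₀ · cos²(37°) = 0.04659 I₀.
So 1410 lux = 0.04659 I₀, giving I₀ = 1410/0.04659 = 3.027e+04 lux.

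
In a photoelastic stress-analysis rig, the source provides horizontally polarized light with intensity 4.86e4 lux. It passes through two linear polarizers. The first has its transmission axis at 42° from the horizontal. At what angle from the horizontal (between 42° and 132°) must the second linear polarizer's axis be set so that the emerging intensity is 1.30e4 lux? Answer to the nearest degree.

θ ≈ 88°

By Malus's law, I₁ = I₀ cos²(42° − 0°) = I₀ cos²(42°) = 0.5523 I₀.
Target fraction: 1.30e4 / 4.86e4 lux = 0.2675 of I₀.
Need I₂/I₀ = 0.2675, so cos²(θ − 42°) = 0.2675 / 0.5523 = 0.4844.
θ − 42° = arccos(√0.4844) = 45.9°, giving θ ≈ 42 + 45.9 = 87.9°.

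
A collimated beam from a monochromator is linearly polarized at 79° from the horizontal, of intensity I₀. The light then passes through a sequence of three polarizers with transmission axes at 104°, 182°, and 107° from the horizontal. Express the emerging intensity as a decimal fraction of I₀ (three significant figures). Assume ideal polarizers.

≈ 0.00238 I₀

I₁ = I₀ cos²(104° − 79°) = I₀ cos²(25°) = 0.8214 I₀.
I₂ = I₁ cos²(182° − 104°) = 0.8214 I₀ · cos²(78°) = 0.03551 I₀.
I₃ = I₂ cos²(107° − 182°) = 0.03551 I₀ · cos²(75°) = 0.002378 I₀.
Transmitted fraction = 0.002378.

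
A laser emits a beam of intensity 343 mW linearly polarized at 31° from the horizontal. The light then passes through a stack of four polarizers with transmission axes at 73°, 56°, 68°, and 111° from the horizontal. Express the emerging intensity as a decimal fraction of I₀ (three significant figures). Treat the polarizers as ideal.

I₁ = 343 mW · cos²(42°) = 189.4 mW.
I₂ = I₁ · cos²(17°) = 189.4 · 0.9145 = 173.2 mW.
I₃ = I₂ · cos²(12°) = 173.2 · 0.9568 = 165.7 mW.
I₄ = I₃ · cos²(43°) = 165.7 · 0.5349 = 88.65 mW.
Transmitted fraction = 0.2585.

I/I₀ ≈ 0.258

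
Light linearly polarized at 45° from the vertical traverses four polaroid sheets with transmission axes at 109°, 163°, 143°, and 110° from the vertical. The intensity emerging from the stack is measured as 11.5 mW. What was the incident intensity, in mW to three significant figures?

By Malus's law, I₁ = I₀ cos²(109° − 45°) = I₀ cos²(64°) = 0.1922 I₀.
I₂ = I₁ cos²(163° − 109°) = 0.1922 I₀ · cos²(54°) = 0.06639 I₀.
I₃ = I₂ cos²(143° − 163°) = 0.06639 I₀ · cos²(20°) = 0.05863 I₀.
I₄ = I₃ cos²(110° − 143°) = 0.05863 I₀ · cos²(33°) = 0.04124 I₀.
So 11.5 mW = 0.04124 I₀, giving I₀ = 11.5/0.04124 = 278.9 mW.

I₀ ≈ 279 mW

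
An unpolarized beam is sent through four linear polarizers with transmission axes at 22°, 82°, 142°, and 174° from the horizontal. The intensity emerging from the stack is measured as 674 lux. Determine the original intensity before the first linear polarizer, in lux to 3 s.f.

I₀ ≈ 3.00e4 lux

Unpolarized light through the first polarizer → I₁ = ½ I₀, now polarized at 22°.
I₂ = I₁ cos²(82° − 22°) = 0.5 I₀ · cos²(60°) = 0.125 I₀.
I₃ = I₂ cos²(142° − 82°) = 0.125 I₀ · cos²(60°) = 0.03125 I₀.
I₄ = I₃ cos²(174° − 142°) = 0.03125 I₀ · cos²(32°) = 0.02247 I₀.
So 674 lux = 0.02247 I₀, giving I₀ = 674/0.02247 = 2.999e+04 lux.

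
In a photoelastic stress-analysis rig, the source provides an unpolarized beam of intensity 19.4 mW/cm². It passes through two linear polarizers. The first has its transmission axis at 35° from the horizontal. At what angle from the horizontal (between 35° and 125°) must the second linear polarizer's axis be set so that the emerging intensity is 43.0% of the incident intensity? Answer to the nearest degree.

Unpolarized light through the first polarizer → I₁ = ½ I₀, now polarized at 35°.
Need I₂/I₀ = 0.43, so cos²(θ − 35°) = 0.43 / 0.5 = 0.86.
θ − 35° = arccos(√0.86) = 22.0°, giving θ ≈ 35 + 22.0 = 57.0°.

θ ≈ 57°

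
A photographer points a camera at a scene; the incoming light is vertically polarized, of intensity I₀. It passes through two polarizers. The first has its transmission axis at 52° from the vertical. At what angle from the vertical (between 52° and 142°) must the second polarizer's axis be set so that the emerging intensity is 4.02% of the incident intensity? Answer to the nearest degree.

By Malus's law, I₁ = I₀ cos²(52° − 0°) = I₀ cos²(52°) = 0.379 I₀.
Need I₂/I₀ = 0.0402, so cos²(θ − 52°) = 0.0402 / 0.379 = 0.1061.
θ − 52° = arccos(√0.1061) = 71.0°, giving θ ≈ 52 + 71.0 = 123.0°.

θ ≈ 123°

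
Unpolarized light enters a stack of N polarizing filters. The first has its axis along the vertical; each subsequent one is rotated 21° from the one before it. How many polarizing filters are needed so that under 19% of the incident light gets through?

First polarizer halves the unpolarized light: factor 1/2.
Each further stage multiplies by cos²(21°) = 0.8716.
After N polarizers: T = 0.5·0.8716^(N−1). Require T < 0.19 ⇒ N−1 > ln(0.19/0.5)/ln(0.8716) = 7.04, so N−1 ≥ 8 and N = 9.
Check: N=9 gives T = 0.1665 < 0.19; N=8 gives T = 0.191.

N = 9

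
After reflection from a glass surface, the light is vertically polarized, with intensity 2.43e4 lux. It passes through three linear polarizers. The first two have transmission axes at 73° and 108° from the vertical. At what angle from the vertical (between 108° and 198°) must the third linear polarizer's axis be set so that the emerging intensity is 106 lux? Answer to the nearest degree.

θ ≈ 182°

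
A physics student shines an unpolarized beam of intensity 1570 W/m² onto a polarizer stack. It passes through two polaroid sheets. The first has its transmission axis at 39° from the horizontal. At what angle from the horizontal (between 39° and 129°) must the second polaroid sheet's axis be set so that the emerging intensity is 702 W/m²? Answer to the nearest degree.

θ ≈ 58°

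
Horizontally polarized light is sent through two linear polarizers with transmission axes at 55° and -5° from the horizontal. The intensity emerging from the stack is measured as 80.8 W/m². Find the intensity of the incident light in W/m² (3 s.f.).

I₀ ≈ 982 W/m²

By Malus's law, I₁ = I₀ cos²(55° − 0°) = I₀ cos²(55°) = 0.329 I₀.
I₂ = I₁ cos²(-5° − 55°) = 0.329 I₀ · cos²(60°) = 0.08225 I₀.
So 80.8 W/m² = 0.08225 I₀, giving I₀ = 80.8/0.08225 = 982.4 W/m².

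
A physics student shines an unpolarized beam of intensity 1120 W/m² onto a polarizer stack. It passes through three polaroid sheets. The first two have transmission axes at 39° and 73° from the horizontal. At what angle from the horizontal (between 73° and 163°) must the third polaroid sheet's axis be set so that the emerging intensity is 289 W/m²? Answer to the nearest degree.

θ ≈ 103°

Unpolarized light through the first polarizer → I₁ = ½ I₀, now polarized at 39°.
I₂ = I₁ cos²(73° − 39°) = 0.5 I₀ · cos²(34°) = 0.3437 I₀.
Target fraction: 289 / 1120 W/m² = 0.258 of I₀.
Need I₃/I₀ = 0.258, so cos²(θ − 73°) = 0.258 / 0.3437 = 0.7509.
θ − 73° = arccos(√0.7509) = 29.9°, giving θ ≈ 73 + 29.9 = 102.9°.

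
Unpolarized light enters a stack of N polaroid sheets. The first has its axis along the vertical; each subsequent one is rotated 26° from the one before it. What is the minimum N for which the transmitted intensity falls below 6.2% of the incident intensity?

N = 11

First polarizer halves the unpolarized light: factor 1/2.
Each further stage multiplies by cos²(26°) = 0.8078.
After N polarizers: T = 0.5·0.8078^(N−1). Require T < 0.062 ⇒ N−1 > ln(0.062/0.5)/ln(0.8078) = 9.78, so N−1 ≥ 10 and N = 11.
Check: N=11 gives T = 0.05918 < 0.062; N=10 gives T = 0.07326.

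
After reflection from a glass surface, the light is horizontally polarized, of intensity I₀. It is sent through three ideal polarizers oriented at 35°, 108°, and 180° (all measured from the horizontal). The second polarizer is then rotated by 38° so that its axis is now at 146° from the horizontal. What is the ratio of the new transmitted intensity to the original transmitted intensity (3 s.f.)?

I_new/I_old ≈ 10.8

Before rotation:
I₁ = I₀ cos²(35° − 0°) = I₀ cos²(35°) = 0.671 I₀.
I₂ = I₁ cos²(108° − 35°) = 0.671 I₀ · cos²(73°) = 0.05736 I₀.
I₃ = I₂ cos²(180° − 108°) = 0.05736 I₀ · cos²(72°) = 0.005477 I₀.
After rotation:
I₁ = I₀ cos²(35° − 0°) = I₀ cos²(35°) = 0.671 I₀.
Angle between axes 1 and 2: 69°. I₂ = 0.671 I₀ · cos²(69°) = 0.08618 I₀.
I₃ = I₂ cos²(180° − 146°) = 0.08618 I₀ · cos²(34°) = 0.05923 I₀.
Ratio = 0.05923 / 0.005477 = 10.81.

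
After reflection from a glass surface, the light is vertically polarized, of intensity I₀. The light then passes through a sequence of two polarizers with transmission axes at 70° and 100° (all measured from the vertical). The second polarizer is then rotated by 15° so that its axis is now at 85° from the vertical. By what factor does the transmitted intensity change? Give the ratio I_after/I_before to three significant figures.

Before rotation:
I₁ = I₀ cos²(70° − 0°) = I₀ cos²(70°) = 0.117 I₀.
I₂ = I₁ cos²(100° − 70°) = 0.117 I₀ · cos²(30°) = 0.08773 I₀.
After rotation:
I₁ = I₀ cos²(70° − 0°) = I₀ cos²(70°) = 0.117 I₀.
I₂ = I₁ cos²(85° − 70°) = 0.117 I₀ · cos²(15°) = 0.1091 I₀.
Ratio = 0.1091 / 0.08773 = 1.244.

I_new/I_old ≈ 1.24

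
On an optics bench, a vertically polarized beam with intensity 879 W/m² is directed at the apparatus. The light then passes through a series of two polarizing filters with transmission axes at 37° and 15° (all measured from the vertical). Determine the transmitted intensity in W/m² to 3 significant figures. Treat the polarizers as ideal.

I ≈ 482 W/m²

By Malus's law, I₁ = 879 W/m² · cos²(37°) = 560.6 W/m².
I₂ = I₁ · cos²(22°) = 560.6 · 0.8597 = 482 W/m².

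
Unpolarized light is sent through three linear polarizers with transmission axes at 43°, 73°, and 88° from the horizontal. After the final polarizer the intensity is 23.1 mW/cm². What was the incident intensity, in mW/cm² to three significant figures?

I₀ ≈ 66.0 mW/cm²

Unpolarized light through the first polarizer → I₁ = ½ I₀, now polarized at 43°.
I₂ = I₁ cos²(73° − 43°) = 0.5 I₀ · cos²(30°) = 0.375 I₀.
I₃ = I₂ cos²(88° − 73°) = 0.375 I₀ · cos²(15°) = 0.3499 I₀.
So 23.1 mW/cm² = 0.3499 I₀, giving I₀ = 23.1/0.3499 = 66.02 mW/cm².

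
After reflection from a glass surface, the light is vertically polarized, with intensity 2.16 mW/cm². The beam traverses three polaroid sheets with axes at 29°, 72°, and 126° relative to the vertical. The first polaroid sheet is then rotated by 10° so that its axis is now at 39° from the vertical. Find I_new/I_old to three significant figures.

I_new/I_old ≈ 1.04

Before rotation:
I₁ = I₀ cos²(29° − 0°) = I₀ cos²(29°) = 0.765 I₀.
I₂ = I₁ cos²(72° − 29°) = 0.765 I₀ · cos²(43°) = 0.4092 I₀.
I₃ = I₂ cos²(126° − 72°) = 0.4092 I₀ · cos²(54°) = 0.1414 I₀.
After rotation:
I₁ = I₀ cos²(39° − 0°) = I₀ cos²(39°) = 0.604 I₀.
I₂ = I₁ cos²(72° − 39°) = 0.604 I₀ · cos²(33°) = 0.4248 I₀.
I₃ = I₂ cos²(126° − 72°) = 0.4248 I₀ · cos²(54°) = 0.1468 I₀.
Ratio = 0.1468 / 0.1414 = 1.038.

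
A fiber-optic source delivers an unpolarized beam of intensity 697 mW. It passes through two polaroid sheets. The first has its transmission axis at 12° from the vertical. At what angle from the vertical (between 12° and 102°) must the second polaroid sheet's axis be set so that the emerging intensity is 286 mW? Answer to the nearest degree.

θ ≈ 37°

Unpolarized light through the first polarizer → I₁ = ½ I₀, now polarized at 12°.
Target fraction: 286 / 697 mW = 0.4103 of I₀.
Need I₂/I₀ = 0.4103, so cos²(θ − 12°) = 0.4103 / 0.5 = 0.8207.
θ − 12° = arccos(√0.8207) = 25.1°, giving θ ≈ 12 + 25.1 = 37.1°.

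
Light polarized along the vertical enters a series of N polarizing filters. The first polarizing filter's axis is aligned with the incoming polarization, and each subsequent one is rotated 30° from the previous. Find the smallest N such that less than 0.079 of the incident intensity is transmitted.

N = 10

First polarizer is aligned with the polarization: full transmission.
Each further stage multiplies by cos²(30°) = 0.75.
After N polarizers: T = 0.75^(N−1). Require T < 0.079 ⇒ N−1 > ln(0.079)/ln(0.75) = 8.82, so N−1 ≥ 9 and N = 10.
Check: N=10 gives T = 0.07508 < 0.079; N=9 gives T = 0.1001.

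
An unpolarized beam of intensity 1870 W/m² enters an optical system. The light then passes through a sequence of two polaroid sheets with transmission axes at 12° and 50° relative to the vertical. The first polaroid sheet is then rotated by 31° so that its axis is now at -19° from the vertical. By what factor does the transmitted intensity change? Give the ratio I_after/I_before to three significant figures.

Before rotation:
Unpolarized light through the first polarizer → I₁ = ½ I₀, now polarized at 12°.
I₂ = I₁ cos²(50° − 12°) = 0.5 I₀ · cos²(38°) = 0.3105 I₀.
After rotation:
Unpolarized light through the first polarizer → I₁ = ½ I₀, now polarized at -19°.
I₂ = I₁ cos²(50° + 19°) = 0.5 I₀ · cos²(69°) = 0.06421 I₀.
Ratio = 0.06421 / 0.3105 = 0.2068.

I_new/I_old ≈ 0.207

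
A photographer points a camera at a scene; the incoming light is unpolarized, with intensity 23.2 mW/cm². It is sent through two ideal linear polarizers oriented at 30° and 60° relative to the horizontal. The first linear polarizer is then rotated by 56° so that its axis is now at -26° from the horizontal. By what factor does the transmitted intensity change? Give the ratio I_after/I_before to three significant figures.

I_new/I_old ≈ 0.00649

Before rotation:
Unpolarized light through the first polarizer → I₁ = ½ I₀, now polarized at 30°.
I₂ = I₁ cos²(60° − 30°) = 0.5 I₀ · cos²(30°) = 0.375 I₀.
After rotation:
Unpolarized light through the first polarizer → I₁ = ½ I₀, now polarized at -26°.
I₂ = I₁ cos²(60° + 26°) = 0.5 I₀ · cos²(86°) = 0.002433 I₀.
Ratio = 0.002433 / 0.375 = 0.006488.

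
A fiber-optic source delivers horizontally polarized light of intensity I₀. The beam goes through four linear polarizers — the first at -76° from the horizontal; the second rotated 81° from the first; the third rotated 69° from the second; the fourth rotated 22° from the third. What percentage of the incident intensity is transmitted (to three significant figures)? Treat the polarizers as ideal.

By Malus's law, I₁ = I₀ cos²(-76° − 0°) = I₀ cos²(76°) = 0.05853 I₀.
I₂ = I₁ cos²(81°) = 0.05853 · 0.02447 I₀ = 0.001432 I₀.
I₃ = I₂ cos²(69°) = 0.001432 · 0.1284 I₀ = 0.0001839 I₀.
I₄ = I₃ cos²(22°) = 0.0001839 · 0.8597 I₀ = 0.0001581 I₀.
That is 0.01581% of the incident intensity.

≈ 0.0158%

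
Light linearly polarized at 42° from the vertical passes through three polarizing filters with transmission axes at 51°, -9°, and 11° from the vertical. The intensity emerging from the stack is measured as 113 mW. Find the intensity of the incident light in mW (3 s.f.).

I₀ ≈ 525 mW

By Malus's law, I₁ = I₀ cos²(51° − 42°) = I₀ cos²(9°) = 0.9755 I₀.
I₂ = I₁ cos²(-9° − 51°) = 0.9755 I₀ · cos²(60°) = 0.2439 I₀.
I₃ = I₂ cos²(11° + 9°) = 0.2439 I₀ · cos²(20°) = 0.2154 I₀.
So 113 mW = 0.2154 I₀, giving I₀ = 113/0.2154 = 524.7 mW.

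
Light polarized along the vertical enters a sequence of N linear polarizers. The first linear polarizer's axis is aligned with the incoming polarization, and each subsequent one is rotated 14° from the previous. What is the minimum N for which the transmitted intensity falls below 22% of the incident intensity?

N = 27

First polarizer is aligned with the polarization: full transmission.
Each further stage multiplies by cos²(14°) = 0.9415.
After N polarizers: T = 0.9415^(N−1). Require T < 0.22 ⇒ N−1 > ln(0.22)/ln(0.9415) = 25.11, so N−1 ≥ 26 and N = 27.
Check: N=27 gives T = 0.2085 < 0.22; N=26 gives T = 0.2214.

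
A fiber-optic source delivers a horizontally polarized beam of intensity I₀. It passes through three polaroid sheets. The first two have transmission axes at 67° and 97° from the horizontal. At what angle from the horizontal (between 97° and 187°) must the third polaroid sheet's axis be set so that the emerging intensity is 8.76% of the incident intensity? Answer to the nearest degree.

I₁ = I₀ cos²(67° − 0°) = I₀ cos²(67°) = 0.1527 I₀.
I₂ = I₁ cos²(97° − 67°) = 0.1527 I₀ · cos²(30°) = 0.1145 I₀.
Need I₃/I₀ = 0.0876, so cos²(θ − 97°) = 0.0876 / 0.1145 = 0.765.
θ − 97° = arccos(√0.765) = 29.0°, giving θ ≈ 97 + 29.0 = 126.0°.

θ ≈ 126°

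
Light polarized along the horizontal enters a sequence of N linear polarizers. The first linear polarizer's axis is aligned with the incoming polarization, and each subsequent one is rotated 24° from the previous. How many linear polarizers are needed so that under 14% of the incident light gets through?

N = 12

First polarizer is aligned with the polarization: full transmission.
Each further stage multiplies by cos²(24°) = 0.8346.
After N polarizers: T = 0.8346^(N−1). Require T < 0.14 ⇒ N−1 > ln(0.14)/ln(0.8346) = 10.87, so N−1 ≥ 11 and N = 12.
Check: N=12 gives T = 0.1368 < 0.14; N=11 gives T = 0.1639.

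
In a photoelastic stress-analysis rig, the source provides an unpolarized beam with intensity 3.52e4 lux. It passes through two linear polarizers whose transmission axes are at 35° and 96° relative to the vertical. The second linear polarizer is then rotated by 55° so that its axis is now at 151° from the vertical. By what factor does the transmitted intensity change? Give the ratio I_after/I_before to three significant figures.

Before rotation:
Unpolarized light through the first polarizer → I₁ = ½ I₀, now polarized at 35°.
I₂ = I₁ cos²(96° − 35°) = 0.5 I₀ · cos²(61°) = 0.1175 I₀.
After rotation:
Unpolarized light through the first polarizer → I₁ = ½ I₀, now polarized at 35°.
Angle between axes 1 and 2: 64°. I₂ = 0.5 I₀ · cos²(64°) = 0.09608 I₀.
Ratio = 0.09608 / 0.1175 = 0.8176.

I_new/I_old ≈ 0.818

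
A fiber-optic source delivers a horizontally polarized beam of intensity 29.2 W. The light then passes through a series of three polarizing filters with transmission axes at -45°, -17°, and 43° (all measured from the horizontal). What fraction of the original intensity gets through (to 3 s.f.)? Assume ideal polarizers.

I/I₀ ≈ 0.0974

I₁ = 29.2 W · cos²(45°) = 14.6 W.
I₂ = I₁ · cos²(28°) = 14.6 · 0.7796 = 11.38 W.
I₃ = I₂ · cos²(60°) = 11.38 · 0.25 = 2.846 W.
Transmitted fraction = 0.09745.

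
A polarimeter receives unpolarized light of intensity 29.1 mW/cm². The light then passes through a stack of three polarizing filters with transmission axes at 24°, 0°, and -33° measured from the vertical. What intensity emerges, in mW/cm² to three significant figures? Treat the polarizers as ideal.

Unpolarized light through the first polarizer → I₁ = 29.1 mW/cm²/2 = 14.55 mW/cm², polarized at 24°.
I₂ = I₁ · cos²(24°) = 14.55 · 0.8346 = 12.14 mW/cm².
I₃ = I₂ · cos²(33°) = 12.14 · 0.7034 = 8.541 mW/cm².

I ≈ 8.54 mW/cm²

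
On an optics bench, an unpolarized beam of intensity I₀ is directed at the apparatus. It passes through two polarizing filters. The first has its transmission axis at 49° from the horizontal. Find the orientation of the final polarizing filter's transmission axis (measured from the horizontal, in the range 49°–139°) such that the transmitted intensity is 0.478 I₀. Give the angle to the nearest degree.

Unpolarized light through the first polarizer → I₁ = ½ I₀, now polarized at 49°.
Need I₂/I₀ = 0.478, so cos²(θ − 49°) = 0.478 / 0.5 = 0.956.
θ − 49° = arccos(√0.956) = 12.1°, giving θ ≈ 49 + 12.1 = 61.1°.

θ ≈ 61°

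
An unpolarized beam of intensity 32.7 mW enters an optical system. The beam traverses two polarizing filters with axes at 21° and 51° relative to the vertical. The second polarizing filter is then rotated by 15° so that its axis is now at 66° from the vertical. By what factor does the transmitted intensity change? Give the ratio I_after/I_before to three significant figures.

I_new/I_old ≈ 0.667

Before rotation:
Unpolarized light through the first polarizer → I₁ = ½ I₀, now polarized at 21°.
I₂ = I₁ cos²(51° − 21°) = 0.5 I₀ · cos²(30°) = 0.375 I₀.
After rotation:
Unpolarized light through the first polarizer → I₁ = ½ I₀, now polarized at 21°.
I₂ = I₁ cos²(66° − 21°) = 0.5 I₀ · cos²(45°) = 0.25 I₀.
Ratio = 0.25 / 0.375 = 0.6667.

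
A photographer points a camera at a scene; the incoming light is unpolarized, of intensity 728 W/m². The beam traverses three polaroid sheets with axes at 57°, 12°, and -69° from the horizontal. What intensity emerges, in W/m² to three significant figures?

I ≈ 4.45 W/m²

Unpolarized light through the first polarizer → I₁ = 728 W/m²/2 = 364 W/m², polarized at 57°.
I₂ = I₁ · cos²(45°) = 364 · 0.5 = 182 W/m².
I₃ = I₂ · cos²(81°) = 182 · 0.02447 = 4.454 W/m².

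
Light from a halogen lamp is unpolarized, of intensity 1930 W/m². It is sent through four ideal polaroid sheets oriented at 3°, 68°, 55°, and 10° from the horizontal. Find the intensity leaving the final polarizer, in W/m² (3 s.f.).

Unpolarized light through the first polarizer → I₁ = 1930 W/m²/2 = 965 W/m², polarized at 3°.
I₂ = I₁ · cos²(65°) = 965 · 0.1786 = 172.4 W/m².
I₃ = I₂ · cos²(13°) = 172.4 · 0.9494 = 163.6 W/m².
I₄ = I₃ · cos²(45°) = 163.6 · 0.5 = 81.82 W/m².

I ≈ 81.8 W/m²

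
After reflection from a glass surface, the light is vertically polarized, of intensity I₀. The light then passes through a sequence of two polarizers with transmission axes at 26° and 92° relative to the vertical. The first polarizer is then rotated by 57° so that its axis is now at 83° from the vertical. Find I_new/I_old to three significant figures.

I_new/I_old ≈ 0.108

Before rotation:
By Malus's law, I₁ = I₀ cos²(26° − 0°) = I₀ cos²(26°) = 0.8078 I₀.
I₂ = I₁ cos²(92° − 26°) = 0.8078 I₀ · cos²(66°) = 0.1336 I₀.
After rotation:
I₁ = I₀ cos²(83° − 0°) = I₀ cos²(83°) = 0.01485 I₀.
I₂ = I₁ cos²(92° − 83°) = 0.01485 I₀ · cos²(9°) = 0.01449 I₀.
Ratio = 0.01449 / 0.1336 = 0.1084.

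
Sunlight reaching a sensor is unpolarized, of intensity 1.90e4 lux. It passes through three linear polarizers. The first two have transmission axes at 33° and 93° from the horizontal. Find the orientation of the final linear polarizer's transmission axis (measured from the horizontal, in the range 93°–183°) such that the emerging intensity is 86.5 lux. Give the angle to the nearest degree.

Unpolarized light through the first polarizer → I₁ = ½ I₀, now polarized at 33°.
I₂ = I₁ cos²(93° − 33°) = 0.5 I₀ · cos²(60°) = 0.125 I₀.
Target fraction: 86.5 / 1.90e4 lux = 0.004553 of I₀.
Need I₃/I₀ = 0.004553, so cos²(θ − 93°) = 0.004553 / 0.125 = 0.03642.
θ − 93° = arccos(√0.03642) = 79.0°, giving θ ≈ 93 + 79.0 = 172.0°.

θ ≈ 172°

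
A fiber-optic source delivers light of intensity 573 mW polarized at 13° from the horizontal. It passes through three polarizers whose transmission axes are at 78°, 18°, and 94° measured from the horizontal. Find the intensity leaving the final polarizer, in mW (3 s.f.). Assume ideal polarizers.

I ≈ 1.50 mW

I₁ = 573 mW · cos²(65°) = 102.3 mW.
I₂ = I₁ · cos²(60°) = 102.3 · 0.25 = 25.59 mW.
I₃ = I₂ · cos²(76°) = 25.59 · 0.05853 = 1.497 mW.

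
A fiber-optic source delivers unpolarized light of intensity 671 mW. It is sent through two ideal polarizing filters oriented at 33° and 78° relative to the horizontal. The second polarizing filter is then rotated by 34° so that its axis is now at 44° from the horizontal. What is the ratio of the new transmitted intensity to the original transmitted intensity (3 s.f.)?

I_new/I_old ≈ 1.93

Before rotation:
Unpolarized light through the first polarizer → I₁ = ½ I₀, now polarized at 33°.
I₂ = I₁ cos²(78° − 33°) = 0.5 I₀ · cos²(45°) = 0.25 I₀.
After rotation:
Unpolarized light through the first polarizer → I₁ = ½ I₀, now polarized at 33°.
I₂ = I₁ cos²(44° − 33°) = 0.5 I₀ · cos²(11°) = 0.4818 I₀.
Ratio = 0.4818 / 0.25 = 1.927.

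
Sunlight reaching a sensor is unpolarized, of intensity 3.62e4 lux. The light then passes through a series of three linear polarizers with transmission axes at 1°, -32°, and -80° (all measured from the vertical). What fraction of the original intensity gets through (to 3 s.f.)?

Unpolarized light through the first polarizer → I₁ = 3.62e4 lux/2 = 1.81e+04 lux, polarized at 1°.
I₂ = I₁ · cos²(33°) = 1.81e+04 · 0.7034 = 1.273e+04 lux.
I₃ = I₂ · cos²(48°) = 1.273e+04 · 0.4477 = 5700 lux.
Transmitted fraction = 0.1575.

I/I₀ ≈ 0.157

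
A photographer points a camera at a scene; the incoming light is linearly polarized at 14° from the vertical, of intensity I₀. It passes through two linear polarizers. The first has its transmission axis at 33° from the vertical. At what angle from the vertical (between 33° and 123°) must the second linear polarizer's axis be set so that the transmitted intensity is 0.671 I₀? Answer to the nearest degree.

I₁ = I₀ cos²(33° − 14°) = I₀ cos²(19°) = 0.894 I₀.
Need I₂/I₀ = 0.671, so cos²(θ − 33°) = 0.671 / 0.894 = 0.7506.
θ − 33° = arccos(√0.7506) = 30.0°, giving θ ≈ 33 + 30.0 = 63.0°.

θ ≈ 63°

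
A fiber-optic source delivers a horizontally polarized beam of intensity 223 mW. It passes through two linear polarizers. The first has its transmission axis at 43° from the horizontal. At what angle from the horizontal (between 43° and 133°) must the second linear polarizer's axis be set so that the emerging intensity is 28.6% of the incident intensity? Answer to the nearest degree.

I₁ = I₀ cos²(43° − 0°) = I₀ cos²(43°) = 0.5349 I₀.
Need I₂/I₀ = 0.286, so cos²(θ − 43°) = 0.286 / 0.5349 = 0.5347.
θ − 43° = arccos(√0.5347) = 43.0°, giving θ ≈ 43 + 43.0 = 86.0°.

θ ≈ 86°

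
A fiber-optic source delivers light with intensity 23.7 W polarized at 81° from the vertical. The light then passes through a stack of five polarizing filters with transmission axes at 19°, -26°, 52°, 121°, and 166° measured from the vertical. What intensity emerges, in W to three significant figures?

I ≈ 0.00725 W

I₁ = 23.7 W · cos²(62°) = 5.224 W.
I₂ = I₁ · cos²(45°) = 5.224 · 0.5 = 2.612 W.
I₃ = I₂ · cos²(78°) = 2.612 · 0.04323 = 0.1129 W.
I₄ = I₃ · cos²(69°) = 0.1129 · 0.1284 = 0.0145 W.
I₅ = I₄ · cos²(45°) = 0.0145 · 0.5 = 0.00725 W.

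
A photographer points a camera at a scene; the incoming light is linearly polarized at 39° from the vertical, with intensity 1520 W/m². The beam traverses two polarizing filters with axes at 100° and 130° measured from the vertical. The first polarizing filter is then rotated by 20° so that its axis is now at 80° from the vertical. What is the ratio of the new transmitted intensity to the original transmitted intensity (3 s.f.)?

I_new/I_old ≈ 1.34

Before rotation:
By Malus's law, I₁ = I₀ cos²(100° − 39°) = I₀ cos²(61°) = 0.235 I₀.
I₂ = I₁ cos²(130° − 100°) = 0.235 I₀ · cos²(30°) = 0.1763 I₀.
After rotation:
I₁ = I₀ cos²(80° − 39°) = I₀ cos²(41°) = 0.5696 I₀.
I₂ = I₁ cos²(130° − 80°) = 0.5696 I₀ · cos²(50°) = 0.2353 I₀.
Ratio = 0.2353 / 0.1763 = 1.335.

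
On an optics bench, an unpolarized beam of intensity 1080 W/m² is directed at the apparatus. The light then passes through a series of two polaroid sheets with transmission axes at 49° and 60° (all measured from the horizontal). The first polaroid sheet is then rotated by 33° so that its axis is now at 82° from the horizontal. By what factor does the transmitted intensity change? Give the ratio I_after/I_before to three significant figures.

I_new/I_old ≈ 0.892

Before rotation:
Unpolarized light through the first polarizer → I₁ = ½ I₀, now polarized at 49°.
I₂ = I₁ cos²(60° − 49°) = 0.5 I₀ · cos²(11°) = 0.4818 I₀.
After rotation:
Unpolarized light through the first polarizer → I₁ = ½ I₀, now polarized at 82°.
I₂ = I₁ cos²(60° − 82°) = 0.5 I₀ · cos²(22°) = 0.4298 I₀.
Ratio = 0.4298 / 0.4818 = 0.8922.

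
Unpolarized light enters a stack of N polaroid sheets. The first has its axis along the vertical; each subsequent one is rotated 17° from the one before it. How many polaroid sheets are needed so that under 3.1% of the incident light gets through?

N = 33

First polarizer halves the unpolarized light: factor 1/2.
Each further stage multiplies by cos²(17°) = 0.9145.
After N polarizers: T = 0.5·0.9145^(N−1). Require T < 0.031 ⇒ N−1 > ln(0.031/0.5)/ln(0.9145) = 31.12, so N−1 ≥ 32 and N = 33.
Check: N=33 gives T = 0.02865 < 0.031; N=32 gives T = 0.03133.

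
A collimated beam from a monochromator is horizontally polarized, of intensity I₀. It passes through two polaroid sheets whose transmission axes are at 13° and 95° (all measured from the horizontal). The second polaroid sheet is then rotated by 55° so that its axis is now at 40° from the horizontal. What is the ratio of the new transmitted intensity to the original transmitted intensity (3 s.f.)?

I_new/I_old ≈ 41.0

Before rotation:
I₁ = I₀ cos²(13° − 0°) = I₀ cos²(13°) = 0.9494 I₀.
I₂ = I₁ cos²(95° − 13°) = 0.9494 I₀ · cos²(82°) = 0.01839 I₀.
After rotation:
I₁ = I₀ cos²(13° − 0°) = I₀ cos²(13°) = 0.9494 I₀.
I₂ = I₁ cos²(40° − 13°) = 0.9494 I₀ · cos²(27°) = 0.7537 I₀.
Ratio = 0.7537 / 0.01839 = 40.99.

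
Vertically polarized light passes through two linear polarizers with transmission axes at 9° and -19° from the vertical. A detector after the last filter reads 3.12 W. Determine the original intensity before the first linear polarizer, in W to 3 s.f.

I₀ ≈ 4.10 W

By Malus's law, I₁ = I₀ cos²(9° − 0°) = I₀ cos²(9°) = 0.9755 I₀.
I₂ = I₁ cos²(-19° − 9°) = 0.9755 I₀ · cos²(28°) = 0.7605 I₀.
So 3.12 W = 0.7605 I₀, giving I₀ = 3.12/0.7605 = 4.102 W.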